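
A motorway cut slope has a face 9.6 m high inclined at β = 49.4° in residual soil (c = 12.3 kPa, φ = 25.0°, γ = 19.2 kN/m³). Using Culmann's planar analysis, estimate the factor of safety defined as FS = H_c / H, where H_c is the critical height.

FS = 2.06

H_c = (4c/γ) · sinβ cosφ / [1 − cos(β − φ)]
    = (4·12.3/19.2) · sin49.4°·cos25.0° / [1 − cos24.4°]
    = 2.563 · 0.6881 / 0.0893 = 19.74 m
FS = H_c / H = 19.74 / 9.6 = 2.057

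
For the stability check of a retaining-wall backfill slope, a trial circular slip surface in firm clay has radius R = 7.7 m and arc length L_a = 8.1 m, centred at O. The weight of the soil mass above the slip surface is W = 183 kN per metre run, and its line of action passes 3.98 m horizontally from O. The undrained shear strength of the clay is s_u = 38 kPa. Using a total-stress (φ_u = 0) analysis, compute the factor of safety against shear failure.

Taking moments about the centre O, the resisting moment is provided by the undrained shear strength acting along the arc:
M_R = s_u·L_a·R = 38·8.10·7.7 = 2370.1 kN·m/m
M_D = W·d = 183·3.98 = 728.3 kN·m/m
FS = M_R / M_D = 2370.1 / 728.3 = 3.254

FS = 3.25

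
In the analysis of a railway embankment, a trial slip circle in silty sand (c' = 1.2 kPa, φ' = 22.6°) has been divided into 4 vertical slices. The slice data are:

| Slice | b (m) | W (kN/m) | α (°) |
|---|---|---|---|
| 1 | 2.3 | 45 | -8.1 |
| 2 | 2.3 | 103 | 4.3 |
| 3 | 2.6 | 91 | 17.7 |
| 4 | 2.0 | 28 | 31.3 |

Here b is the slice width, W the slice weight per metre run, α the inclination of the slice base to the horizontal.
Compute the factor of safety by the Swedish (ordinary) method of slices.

Ordinary method of slices: FS = Σ[c'·Δl_i + (W_i cosα_i)·tanφ'] / Σ W_i sinα_i, with Δl_i = b_i / cosα_i.
Slice 1: Δl = 2.3/cos(-8.1°) = 2.323 m; N'_1 = 45·cos(-8.1°) = 44.6; c'Δl = 2.79; W sinα = -6.3
Slice 2: Δl = 2.3/cos4.3° = 2.306 m; N'_2 = 103·cos4.3° = 102.7; c'Δl = 2.77; W sinα = 7.7
Slice 3: Δl = 2.6/cos17.7° = 2.729 m; N'_3 = 91·cos17.7° = 86.7; c'Δl = 3.28; W sinα = 27.7
Slice 4: Δl = 2.0/cos31.3° = 2.341 m; N'_4 = 28·cos31.3° = 23.9; c'Δl = 2.81; W sinα = 14.5
Σc'Δl = 11.6 kN/m; ΣN' = 257.9 kN/m; ΣW sinα = 43.6 kN/m
Resisting = 11.6 + 257.9·tan22.6° = 11.6 + 107.3 = 119.0 kN/m
FS = 119.0 / 43.6 = 2.729

FS = 2.73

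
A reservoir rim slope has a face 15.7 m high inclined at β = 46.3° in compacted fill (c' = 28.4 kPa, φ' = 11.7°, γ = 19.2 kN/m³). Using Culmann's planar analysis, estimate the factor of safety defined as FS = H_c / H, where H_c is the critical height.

FS = 1.51

H_c = (4c'/γ) · sinβ cosφ' / [1 − cos(β − φ')]
    = (4·28.4/19.2) · sin46.3°·cos11.7° / [1 − cos34.6°]
    = 5.917 · 0.7079 / 0.1769 = 23.68 m
FS = H_c / H = 23.68 / 15.7 = 1.508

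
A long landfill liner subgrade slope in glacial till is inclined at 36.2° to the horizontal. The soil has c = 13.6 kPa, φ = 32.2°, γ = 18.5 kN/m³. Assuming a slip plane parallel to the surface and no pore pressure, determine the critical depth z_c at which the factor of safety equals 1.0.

Setting FS = 1.00 in FS = [c + γz cos²β tanφ] / [γz sinβ cosβ] and solving for z:
z = c / [γ cosβ (FS·sinβ − cosβ·tanφ)]
  = 13.6 / [18.5·cos36.2°·(1.00·sin36.2° − cos36.2°·tan32.2°)]
  = 13.6 / [18.5·0.8070·(1.00·0.5906 − 0.8070·0.6297)]
  = 13.6 / 1.2307 = 11.051 m

z_c = 11.05 m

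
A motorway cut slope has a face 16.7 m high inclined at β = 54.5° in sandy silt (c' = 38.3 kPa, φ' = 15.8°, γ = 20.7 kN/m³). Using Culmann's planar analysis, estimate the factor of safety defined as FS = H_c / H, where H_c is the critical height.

H_c = (4c'/γ) · sinβ cosφ' / [1 − cos(β − φ')]
    = (4·38.3/20.7) · sin54.5°·cos15.8° / [1 − cos38.7°]
    = 7.401 · 0.7834 / 0.2196 = 26.40 m
FS = H_c / H = 26.40 / 16.7 = 1.581

FS = 1.58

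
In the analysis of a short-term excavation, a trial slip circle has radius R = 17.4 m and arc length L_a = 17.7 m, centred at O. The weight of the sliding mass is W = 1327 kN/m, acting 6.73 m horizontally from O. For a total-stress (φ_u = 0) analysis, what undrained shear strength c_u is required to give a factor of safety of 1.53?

c_u = 44.4 kPa

FS = c_u·L_a·R / (W·d), so c_u = FS·W·d / (L_a·R).
c_u = 1.53·1327·6.73 / (17.70·17.4) = 13664.0 / 307.98 = 44.37 kPa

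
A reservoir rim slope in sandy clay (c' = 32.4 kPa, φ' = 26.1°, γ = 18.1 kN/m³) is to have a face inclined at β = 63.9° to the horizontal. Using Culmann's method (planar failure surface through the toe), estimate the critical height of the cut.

H_c = 27.52 m

Culmann's analysis gives the critical failure plane at α_cr = (β + φ')/2 = (63.9 + 26.1)/2 = 45.0°, and the critical height
H_c = (4c'/γ) · sinβ cosφ' / [1 − cos(β − φ')]
    = (4·32.4/18.1) · sin63.9°·cos26.1° / [1 − cos(37.8°)]
    = 7.160 · 0.8980·0.8980 / [1 − 0.7902]
    = 7.160 · 0.8065 / 0.2098
    = 27.52 m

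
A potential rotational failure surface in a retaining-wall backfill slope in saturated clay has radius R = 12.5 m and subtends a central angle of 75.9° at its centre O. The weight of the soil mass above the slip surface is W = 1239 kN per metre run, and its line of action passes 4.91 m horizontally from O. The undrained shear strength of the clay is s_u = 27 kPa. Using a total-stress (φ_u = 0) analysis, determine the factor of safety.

Taking moments about the centre O, the resisting moment is provided by the undrained shear strength acting along the arc:
Arc length L_a = R·θ = 12.5·(75.9°·π/180) = 12.5·1.3247 = 16.56 m
M_R = s_u·L_a·R = 27·16.56·12.5 = 5588.6 kN·m/m
M_D = W·d = 1239·4.91 = 6083.5 kN·m/m
FS = M_R / M_D = 5588.6 / 6083.5 = 0.919

FS = 0.92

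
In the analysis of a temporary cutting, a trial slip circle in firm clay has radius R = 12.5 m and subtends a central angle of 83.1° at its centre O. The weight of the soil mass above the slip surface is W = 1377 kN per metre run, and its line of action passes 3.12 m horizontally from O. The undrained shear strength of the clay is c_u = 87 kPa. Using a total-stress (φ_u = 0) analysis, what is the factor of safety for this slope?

FS = 4.59

Taking moments about the centre O, the resisting moment is provided by the undrained shear strength acting along the arc:
Arc length L_a = R·θ = 12.5·(83.1°·π/180) = 12.5·1.4504 = 18.13 m
M_R = c_u·L_a·R = 87·18.13·12.5 = 19715.9 kN·m/m
M_D = W·d = 1377·3.12 = 4296.2 kN·m/m
FS = M_R / M_D = 19715.9 / 4296.2 = 4.589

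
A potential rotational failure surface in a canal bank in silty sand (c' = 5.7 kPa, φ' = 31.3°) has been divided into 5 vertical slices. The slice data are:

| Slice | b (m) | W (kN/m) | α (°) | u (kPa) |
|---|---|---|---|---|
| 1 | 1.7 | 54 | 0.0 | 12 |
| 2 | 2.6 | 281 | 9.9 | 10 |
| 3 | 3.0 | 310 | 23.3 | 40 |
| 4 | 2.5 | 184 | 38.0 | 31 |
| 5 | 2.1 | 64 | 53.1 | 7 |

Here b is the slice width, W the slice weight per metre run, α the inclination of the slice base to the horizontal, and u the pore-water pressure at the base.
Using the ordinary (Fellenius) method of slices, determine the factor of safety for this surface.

Ordinary method of slices: FS = Σ[c'·Δl_i + (W_i cosα_i − u_i·Δl_i)·tanφ'] / Σ W_i sinα_i, with Δl_i = b_i / cosα_i.
Slice 1: Δl = 1.7/cos0.0° = 1.700 m; N'_1 = 54·cos0.0° − 12·1.700 = 33.6; c'Δl = 9.69; W sinα = 0.0
Slice 2: Δl = 2.6/cos9.9° = 2.639 m; N'_2 = 281·cos9.9° − 10·2.639 = 250.4; c'Δl = 15.04; W sinα = 48.3
Slice 3: Δl = 3.0/cos23.3° = 3.266 m; N'_3 = 310·cos23.3° − 40·3.266 = 154.1; c'Δl = 18.62; W sinα = 122.6
Slice 4: Δl = 2.5/cos38.0° = 3.173 m; N'_4 = 184·cos38.0° − 31·3.173 = 46.6; c'Δl = 18.08; W sinα = 113.3
Slice 5: Δl = 2.1/cos53.1° = 3.498 m; N'_5 = 64·cos53.1° − 7·3.498 = 13.9; c'Δl = 19.94; W sinα = 51.2
Σc'Δl = 81.4 kN/m; ΣN' = 498.7 kN/m; ΣW sinα = 335.4 kN/m
Resisting = 81.4 + 498.7·tan31.3° = 81.4 + 303.2 = 384.6 kN/m
FS = 384.6 / 335.4 = 1.147

FS = 1.15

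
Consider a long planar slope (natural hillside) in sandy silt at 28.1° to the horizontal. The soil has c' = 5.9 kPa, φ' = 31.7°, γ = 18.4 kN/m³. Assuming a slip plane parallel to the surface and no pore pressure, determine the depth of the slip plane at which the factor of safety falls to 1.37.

Setting FS = 1.37 in FS = [c' + γz cos²β tanφ'] / [γz sinβ cosβ] and solving for z:
z = c' / [γ cosβ (FS·sinβ − cosβ·tanφ')]
  = 5.9 / [18.4·cos28.1°·(1.37·sin28.1° − cos28.1°·tan31.7°)]
  = 5.9 / [18.4·0.8821·(1.37·0.4710 − 0.8821·0.6176)]
  = 5.9 / 1.6308 = 3.618 m

z = 3.62 m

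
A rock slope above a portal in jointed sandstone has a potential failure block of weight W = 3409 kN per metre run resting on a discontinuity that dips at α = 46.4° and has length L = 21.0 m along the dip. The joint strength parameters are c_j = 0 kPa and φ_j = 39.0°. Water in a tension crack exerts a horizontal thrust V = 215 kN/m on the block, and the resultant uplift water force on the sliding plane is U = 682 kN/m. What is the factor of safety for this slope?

FS = 0.47

Resolving the block weight along and normal to the plane and applying the Mohr–Coulomb strength on the joint:
N' = W cosα − U − V sinα = 3409·cos46.4° − 682 − 215·sin46.4° = 1513.2 kN/m
Driving force T = W sinα + V cosα = 3409·sin46.4° + 215·cos46.4° = 2617.0 kN/m
Resisting force R = c_j·L + N'·tanφ_j = 0·21.0 + 1513.2·tan39.0° = 0.0 + 1225.4 = 1225.4 kN/m
FS = R / T = 1225.4 / 2617.0 = 0.468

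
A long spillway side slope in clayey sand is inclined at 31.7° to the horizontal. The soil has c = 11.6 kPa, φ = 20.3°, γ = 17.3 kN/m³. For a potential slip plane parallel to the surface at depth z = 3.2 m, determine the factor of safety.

FS = 1.07

For an infinite slope with a slip plane parallel to the surface (no pore pressure): FS = [c + γz cos²β tanφ] / [γz sinβ cosβ].
γz = 17.3·3.2 = 55.36 kN/m²
Numerator = 11.6 + 55.36·cos²31.7°·tan20.3° = 11.6 + 55.36·0.7239·0.3699 = 26.424 kPa
Denominator = 55.36·sin31.7°·cos31.7° = 55.36·0.5255·0.8508 = 24.750 kPa
FS = 26.424 / 24.750 = 1.068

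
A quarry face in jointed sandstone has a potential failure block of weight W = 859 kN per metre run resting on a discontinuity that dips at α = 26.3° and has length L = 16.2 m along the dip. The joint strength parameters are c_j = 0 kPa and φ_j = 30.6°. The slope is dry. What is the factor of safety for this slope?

Resolving the block weight along and normal to the plane and applying the Mohr–Coulomb strength on the joint:
N' = W cosα = 859·cos26.3° = 770.1 kN/m
Driving force T = W sinα = 859·sin26.3° = 380.6 kN/m
Resisting force R = c_j·L + N'·tanφ_j = 0·16.2 + 770.1·tan30.6° = 0.0 + 455.4 = 455.4 kN/m
FS = R / T = 455.4 / 380.6 = 1.197

FS = 1.20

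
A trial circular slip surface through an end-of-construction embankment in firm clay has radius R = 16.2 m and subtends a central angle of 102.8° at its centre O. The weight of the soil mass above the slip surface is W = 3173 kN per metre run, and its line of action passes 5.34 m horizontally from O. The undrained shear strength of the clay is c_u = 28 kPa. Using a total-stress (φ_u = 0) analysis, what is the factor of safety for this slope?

FS = 0.78

Taking moments about the centre O, the resisting moment is provided by the undrained shear strength acting along the arc:
Arc length L_a = R·θ = 16.2·(102.8°·π/180) = 16.2·1.7942 = 29.07 m
M_R = c_u·L_a·R = 28·29.07·16.2 = 13184.3 kN·m/m
M_D = W·d = 3173·5.34 = 16943.8 kN·m/m
FS = M_R / M_D = 13184.3 / 16943.8 = 0.778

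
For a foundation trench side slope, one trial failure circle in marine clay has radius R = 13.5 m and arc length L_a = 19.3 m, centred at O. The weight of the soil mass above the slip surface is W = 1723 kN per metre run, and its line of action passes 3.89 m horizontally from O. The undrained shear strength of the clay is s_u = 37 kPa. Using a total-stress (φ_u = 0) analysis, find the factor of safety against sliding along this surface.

FS = 1.44

Taking moments about the centre O, the resisting moment is provided by the undrained shear strength acting along the arc:
M_R = s_u·L_a·R = 37·19.30·13.5 = 9640.4 kN·m/m
M_D = W·d = 1723·3.89 = 6702.5 kN·m/m
FS = M_R / M_D = 9640.4 / 6702.5 = 1.438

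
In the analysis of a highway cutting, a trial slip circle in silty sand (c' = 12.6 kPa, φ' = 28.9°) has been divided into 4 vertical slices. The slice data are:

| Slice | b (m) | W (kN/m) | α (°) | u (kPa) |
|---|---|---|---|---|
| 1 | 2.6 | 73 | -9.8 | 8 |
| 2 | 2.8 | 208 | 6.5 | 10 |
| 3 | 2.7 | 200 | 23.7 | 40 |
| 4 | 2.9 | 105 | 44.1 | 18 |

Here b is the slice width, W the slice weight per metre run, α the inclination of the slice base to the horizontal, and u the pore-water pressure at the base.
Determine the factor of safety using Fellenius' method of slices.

FS = 1.95

Ordinary method of slices: FS = Σ[c'·Δl_i + (W_i cosα_i − u_i·Δl_i)·tanφ'] / Σ W_i sinα_i, with Δl_i = b_i / cosα_i.
Slice 1: Δl = 2.6/cos(-9.8°) = 2.639 m; N'_1 = 73·cos(-9.8°) − 8·2.639 = 50.8; c'Δl = 33.25; W sinα = -12.4
Slice 2: Δl = 2.8/cos6.5° = 2.818 m; N'_2 = 208·cos6.5° − 10·2.818 = 178.5; c'Δl = 35.51; W sinα = 23.5
Slice 3: Δl = 2.7/cos23.7° = 2.949 m; N'_3 = 200·cos23.7° − 40·2.949 = 65.2; c'Δl = 37.15; W sinα = 80.4
Slice 4: Δl = 2.9/cos44.1° = 4.038 m; N'_4 = 105·cos44.1° − 18·4.038 = 2.7; c'Δl = 50.88; W sinα = 73.1
Σc'Δl = 156.8 kN/m; ΣN' = 297.2 kN/m; ΣW sinα = 164.6 kN/m
Resisting = 156.8 + 297.2·tan28.9° = 156.8 + 164.1 = 320.9 kN/m
FS = 320.9 / 164.6 = 1.950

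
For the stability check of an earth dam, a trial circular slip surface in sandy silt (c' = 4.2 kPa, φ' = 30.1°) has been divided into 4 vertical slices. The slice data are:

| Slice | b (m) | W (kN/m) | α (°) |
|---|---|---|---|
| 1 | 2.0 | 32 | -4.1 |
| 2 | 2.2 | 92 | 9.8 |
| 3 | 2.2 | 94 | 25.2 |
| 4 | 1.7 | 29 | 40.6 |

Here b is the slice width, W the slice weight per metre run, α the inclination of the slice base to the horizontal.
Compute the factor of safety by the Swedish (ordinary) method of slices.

Ordinary method of slices: FS = Σ[c'·Δl_i + (W_i cosα_i)·tanφ'] / Σ W_i sinα_i, with Δl_i = b_i / cosα_i.
Slice 1: Δl = 2.0/cos(-4.1°) = 2.005 m; N'_1 = 32·cos(-4.1°) = 31.9; c'Δl = 8.42; W sinα = -2.3
Slice 2: Δl = 2.2/cos9.8° = 2.233 m; N'_2 = 92·cos9.8° = 90.7; c'Δl = 9.38; W sinα = 15.7
Slice 3: Δl = 2.2/cos25.2° = 2.431 m; N'_3 = 94·cos25.2° = 85.1; c'Δl = 10.21; W sinα = 40.0
Slice 4: Δl = 1.7/cos40.6° = 2.239 m; N'_4 = 29·cos40.6° = 22.0; c'Δl = 9.40; W sinα = 18.9
Σc'Δl = 37.4 kN/m; ΣN' = 229.6 kN/m; ΣW sinα = 72.3 kN/m
Resisting = 37.4 + 229.6·tan30.1° = 37.4 + 133.1 = 170.5 kN/m
FS = 170.5 / 72.3 = 2.360

FS = 2.36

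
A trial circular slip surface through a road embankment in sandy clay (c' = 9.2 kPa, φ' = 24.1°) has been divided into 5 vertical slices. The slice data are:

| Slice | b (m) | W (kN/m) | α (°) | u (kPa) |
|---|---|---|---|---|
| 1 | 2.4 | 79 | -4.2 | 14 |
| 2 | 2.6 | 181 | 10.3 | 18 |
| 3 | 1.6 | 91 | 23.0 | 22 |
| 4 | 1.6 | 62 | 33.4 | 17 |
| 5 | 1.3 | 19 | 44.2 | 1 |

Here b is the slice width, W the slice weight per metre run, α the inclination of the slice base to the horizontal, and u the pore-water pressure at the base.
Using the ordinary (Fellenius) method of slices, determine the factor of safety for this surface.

Ordinary method of slices: FS = Σ[c'·Δl_i + (W_i cosα_i − u_i·Δl_i)·tanφ'] / Σ W_i sinα_i, with Δl_i = b_i / cosα_i.
Slice 1: Δl = 2.4/cos(-4.2°) = 2.406 m; N'_1 = 79·cos(-4.2°) − 14·2.406 = 45.1; c'Δl = 22.14; W sinα = -5.8
Slice 2: Δl = 2.6/cos10.3° = 2.643 m; N'_2 = 181·cos10.3° − 18·2.643 = 130.5; c'Δl = 24.31; W sinα = 32.4
Slice 3: Δl = 1.6/cos23.0° = 1.738 m; N'_3 = 91·cos23.0° − 22·1.738 = 45.5; c'Δl = 15.99; W sinα = 35.6
Slice 4: Δl = 1.6/cos33.4° = 1.917 m; N'_4 = 62·cos33.4° − 17·1.917 = 19.2; c'Δl = 17.63; W sinα = 34.1
Slice 5: Δl = 1.3/cos44.2° = 1.813 m; N'_5 = 19·cos44.2° − 1·1.813 = 11.8; c'Δl = 16.68; W sinα = 13.2
Σc'Δl = 96.8 kN/m; ΣN' = 252.1 kN/m; ΣW sinα = 109.5 kN/m
Resisting = 96.8 + 252.1·tan24.1° = 96.8 + 112.8 = 209.5 kN/m
FS = 209.5 / 109.5 = 1.913

FS = 1.91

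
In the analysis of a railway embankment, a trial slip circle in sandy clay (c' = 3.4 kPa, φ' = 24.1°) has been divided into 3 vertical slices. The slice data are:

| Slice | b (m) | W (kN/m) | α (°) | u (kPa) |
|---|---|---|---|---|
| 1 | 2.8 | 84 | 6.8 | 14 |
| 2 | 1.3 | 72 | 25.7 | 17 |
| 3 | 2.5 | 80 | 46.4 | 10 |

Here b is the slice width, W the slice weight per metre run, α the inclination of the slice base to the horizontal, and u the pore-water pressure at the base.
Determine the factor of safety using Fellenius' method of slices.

FS = 0.74

Ordinary method of slices: FS = Σ[c'·Δl_i + (W_i cosα_i − u_i·Δl_i)·tanφ'] / Σ W_i sinα_i, with Δl_i = b_i / cosα_i.
Slice 1: Δl = 2.8/cos6.8° = 2.820 m; N'_1 = 84·cos6.8° − 14·2.820 = 43.9; c'Δl = 9.59; W sinα = 9.9
Slice 2: Δl = 1.3/cos25.7° = 1.443 m; N'_2 = 72·cos25.7° − 17·1.443 = 40.4; c'Δl = 4.91; W sinα = 31.2
Slice 3: Δl = 2.5/cos46.4° = 3.625 m; N'_3 = 80·cos46.4° − 10·3.625 = 18.9; c'Δl = 12.33; W sinα = 57.9
Σc'Δl = 26.8 kN/m; ΣN' = 103.2 kN/m; ΣW sinα = 99.1 kN/m
Resisting = 26.8 + 103.2·tan24.1° = 26.8 + 46.2 = 73.0 kN/m
FS = 73.0 / 99.1 = 0.736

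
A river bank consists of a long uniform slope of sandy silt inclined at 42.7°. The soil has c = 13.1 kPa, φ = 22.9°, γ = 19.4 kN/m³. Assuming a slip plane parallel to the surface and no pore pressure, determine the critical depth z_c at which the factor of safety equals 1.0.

z_c = 2.50 m

Setting FS = 1.00 in FS = [c + γz cos²β tanφ] / [γz sinβ cosβ] and solving for z:
z = c / [γ cosβ (FS·sinβ − cosβ·tanφ)]
  = 13.1 / [19.4·cos42.7°·(1.00·sin42.7° − cos42.7°·tan22.9°)]
  = 13.1 / [19.4·0.7349·(1.00·0.6782 − 0.7349·0.4224)]
  = 13.1 / 5.2427 = 2.499 m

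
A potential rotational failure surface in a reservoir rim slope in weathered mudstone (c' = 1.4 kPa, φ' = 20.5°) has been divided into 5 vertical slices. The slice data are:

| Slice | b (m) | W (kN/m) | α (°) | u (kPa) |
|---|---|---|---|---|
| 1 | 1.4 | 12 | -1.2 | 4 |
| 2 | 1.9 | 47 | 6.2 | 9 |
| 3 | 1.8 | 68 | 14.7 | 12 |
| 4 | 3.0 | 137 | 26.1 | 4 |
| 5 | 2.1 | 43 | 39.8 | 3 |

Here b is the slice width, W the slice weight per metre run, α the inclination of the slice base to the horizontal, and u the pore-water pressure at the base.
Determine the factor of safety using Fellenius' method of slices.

Ordinary method of slices: FS = Σ[c'·Δl_i + (W_i cosα_i − u_i·Δl_i)·tanφ'] / Σ W_i sinα_i, with Δl_i = b_i / cosα_i.
Slice 1: Δl = 1.4/cos(-1.2°) = 1.400 m; N'_1 = 12·cos(-1.2°) − 4·1.400 = 6.4; c'Δl = 1.96; W sinα = -0.3
Slice 2: Δl = 1.9/cos6.2° = 1.911 m; N'_2 = 47·cos6.2° − 9·1.911 = 29.5; c'Δl = 2.68; W sinα = 5.1
Slice 3: Δl = 1.8/cos14.7° = 1.861 m; N'_3 = 68·cos14.7° − 12·1.861 = 43.4; c'Δl = 2.61; W sinα = 17.3
Slice 4: Δl = 3.0/cos26.1° = 3.341 m; N'_4 = 137·cos26.1° − 4·3.341 = 109.7; c'Δl = 4.68; W sinα = 60.3
Slice 5: Δl = 2.1/cos39.8° = 2.733 m; N'_5 = 43·cos39.8° − 3·2.733 = 24.8; c'Δl = 3.83; W sinα = 27.5
Σc'Δl = 15.7 kN/m; ΣN' = 213.9 kN/m; ΣW sinα = 109.9 kN/m
Resisting = 15.7 + 213.9·tan20.5° = 15.7 + 80.0 = 95.7 kN/m
FS = 95.7 / 109.9 = 0.871

FS = 0.87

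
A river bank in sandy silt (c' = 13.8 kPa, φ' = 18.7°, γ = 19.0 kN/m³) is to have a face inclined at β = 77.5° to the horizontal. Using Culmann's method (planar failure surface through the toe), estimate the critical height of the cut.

H_c = 5.57 m

Culmann's analysis gives the critical failure plane at α_cr = (β + φ')/2 = (77.5 + 18.7)/2 = 48.1°, and the critical height
H_c = (4c'/γ) · sinβ cosφ' / [1 − cos(β − φ')]
    = (4·13.8/19.0) · sin77.5°·cos18.7° / [1 − cos(58.8°)]
    = 2.905 · 0.9763·0.9472 / [1 − 0.5180]
    = 2.905 · 0.9248 / 0.4820
    = 5.57 m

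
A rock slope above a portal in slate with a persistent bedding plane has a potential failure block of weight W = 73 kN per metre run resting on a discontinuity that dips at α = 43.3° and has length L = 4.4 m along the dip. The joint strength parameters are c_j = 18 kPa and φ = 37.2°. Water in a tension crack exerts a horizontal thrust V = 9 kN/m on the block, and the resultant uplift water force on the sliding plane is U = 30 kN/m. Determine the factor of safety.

FS = 1.63

Resolving the block weight along and normal to the plane and applying the Mohr–Coulomb strength on the joint:
N' = W cosα − U − V sinα = 73·cos43.3° − 30 − 9·sin43.3° = 17.0 kN/m
Driving force T = W sinα + V cosα = 73·sin43.3° + 9·cos43.3° = 56.6 kN/m
Resisting force R = c_j·L + N'·tanφ = 18·4.4 + 17.0·tan37.2° = 79.2 + 12.9 = 92.1 kN/m
FS = R / T = 92.1 / 56.6 = 1.626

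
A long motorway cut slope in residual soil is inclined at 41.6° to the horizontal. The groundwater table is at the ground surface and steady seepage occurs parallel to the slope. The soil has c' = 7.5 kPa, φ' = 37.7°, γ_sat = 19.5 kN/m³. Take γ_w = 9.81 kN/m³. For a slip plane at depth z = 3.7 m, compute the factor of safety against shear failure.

With seepage parallel to the slope and the water table at the surface, the effective normal stress on the slip plane uses the buoyant unit weight γ' = γ_sat − γ_w while the driving shear stress uses γ_sat:
FS = [c' + γ' z cos²β tanφ'] / [γ_sat z sinβ cosβ]
γ' = 19.5 − 9.81 = 9.69 kN/m³
Numerator = 7.5 + 9.69·3.7·cos²41.6°·tan37.7° = 7.5 + 9.69·3.7·0.5592·0.7729 = 22.996 kPa
Denominator = 19.5·3.7·sin41.6°·cos41.6° = 19.5·3.7·0.6639·0.7478 = 35.821 kPa
FS = 22.996 / 35.821 = 0.642

FS = 0.64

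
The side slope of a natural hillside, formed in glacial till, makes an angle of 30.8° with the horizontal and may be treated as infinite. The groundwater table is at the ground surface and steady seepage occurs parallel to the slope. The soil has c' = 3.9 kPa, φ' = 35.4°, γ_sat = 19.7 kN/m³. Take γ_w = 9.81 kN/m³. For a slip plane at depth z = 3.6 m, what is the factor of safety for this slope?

With seepage parallel to the slope and the water table at the surface, the effective normal stress on the slip plane uses the buoyant unit weight γ' = γ_sat − γ_w while the driving shear stress uses γ_sat:
FS = [c' + γ' z cos²β tanφ'] / [γ_sat z sinβ cosβ]
γ' = 19.7 − 9.81 = 9.89 kN/m³
Numerator = 3.9 + 9.89·3.6·cos²30.8°·tan35.4° = 3.9 + 9.89·3.6·0.7378·0.7107 = 22.568 kPa
Denominator = 19.7·3.6·sin30.8°·cos30.8° = 19.7·3.6·0.5120·0.8590 = 31.192 kPa
FS = 22.568 / 31.192 = 0.724

FS = 0.72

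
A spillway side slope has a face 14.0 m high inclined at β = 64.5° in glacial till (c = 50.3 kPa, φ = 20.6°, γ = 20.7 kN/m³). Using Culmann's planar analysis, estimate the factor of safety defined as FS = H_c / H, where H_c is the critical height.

H_c = (4c/γ) · sinβ cosφ / [1 − cos(β − φ)]
    = (4·50.3/20.7) · sin64.5°·cos20.6° / [1 − cos43.9°]
    = 9.720 · 0.8449 / 0.2794 = 29.39 m
FS = H_c / H = 29.39 / 14.0 = 2.099

FS = 2.10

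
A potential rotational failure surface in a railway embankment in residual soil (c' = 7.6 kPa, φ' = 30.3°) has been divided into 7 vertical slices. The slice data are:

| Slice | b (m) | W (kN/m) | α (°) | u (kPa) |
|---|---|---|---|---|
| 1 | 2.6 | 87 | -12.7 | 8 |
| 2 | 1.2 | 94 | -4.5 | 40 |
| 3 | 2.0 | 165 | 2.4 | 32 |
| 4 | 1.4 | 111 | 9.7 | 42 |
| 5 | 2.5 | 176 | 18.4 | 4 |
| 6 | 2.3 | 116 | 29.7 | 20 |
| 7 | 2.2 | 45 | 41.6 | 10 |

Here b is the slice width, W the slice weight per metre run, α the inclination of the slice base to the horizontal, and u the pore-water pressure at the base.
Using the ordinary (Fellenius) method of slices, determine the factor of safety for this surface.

FS = 2.76

Ordinary method of slices: FS = Σ[c'·Δl_i + (W_i cosα_i − u_i·Δl_i)·tanφ'] / Σ W_i sinα_i, with Δl_i = b_i / cosα_i.
Slice 1: Δl = 2.6/cos(-12.7°) = 2.665 m; N'_1 = 87·cos(-12.7°) − 8·2.665 = 63.5; c'Δl = 20.26; W sinα = -19.1
Slice 2: Δl = 1.2/cos(-4.5°) = 1.204 m; N'_2 = 94·cos(-4.5°) − 40·1.204 = 45.6; c'Δl = 9.15; W sinα = -7.4
Slice 3: Δl = 2.0/cos2.4° = 2.002 m; N'_3 = 165·cos2.4° − 32·2.002 = 100.8; c'Δl = 15.21; W sinα = 6.9
Slice 4: Δl = 1.4/cos9.7° = 1.420 m; N'_4 = 111·cos9.7° − 42·1.420 = 49.8; c'Δl = 10.79; W sinα = 18.7
Slice 5: Δl = 2.5/cos18.4° = 2.635 m; N'_5 = 176·cos18.4° − 4·2.635 = 156.5; c'Δl = 20.02; W sinα = 55.6
Slice 6: Δl = 2.3/cos29.7° = 2.648 m; N'_6 = 116·cos29.7° − 20·2.648 = 47.8; c'Δl = 20.12; W sinα = 57.5
Slice 7: Δl = 2.2/cos41.6° = 2.942 m; N'_7 = 45·cos41.6° − 10·2.942 = 4.2; c'Δl = 22.36; W sinα = 29.9
Σc'Δl = 117.9 kN/m; ΣN' = 468.2 kN/m; ΣW sinα = 142.0 kN/m
Resisting = 117.9 + 468.2·tan30.3° = 117.9 + 273.6 = 391.5 kN/m
FS = 391.5 / 142.0 = 2.757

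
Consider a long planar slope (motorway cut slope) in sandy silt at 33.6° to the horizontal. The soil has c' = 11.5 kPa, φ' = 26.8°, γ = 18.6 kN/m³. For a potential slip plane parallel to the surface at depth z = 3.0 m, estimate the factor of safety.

For an infinite slope with a slip plane parallel to the surface (no pore pressure): FS = [c' + γz cos²β tanφ'] / [γz sinβ cosβ].
γz = 18.6·3.0 = 55.80 kN/m²
Numerator = 11.5 + 55.80·cos²33.6°·tan26.8° = 11.5 + 55.80·0.6938·0.5051 = 31.055 kPa
Denominator = 55.80·sin33.6°·cos33.6° = 55.80·0.5534·0.8329 = 25.720 kPa
FS = 31.055 / 25.720 = 1.207

FS = 1.21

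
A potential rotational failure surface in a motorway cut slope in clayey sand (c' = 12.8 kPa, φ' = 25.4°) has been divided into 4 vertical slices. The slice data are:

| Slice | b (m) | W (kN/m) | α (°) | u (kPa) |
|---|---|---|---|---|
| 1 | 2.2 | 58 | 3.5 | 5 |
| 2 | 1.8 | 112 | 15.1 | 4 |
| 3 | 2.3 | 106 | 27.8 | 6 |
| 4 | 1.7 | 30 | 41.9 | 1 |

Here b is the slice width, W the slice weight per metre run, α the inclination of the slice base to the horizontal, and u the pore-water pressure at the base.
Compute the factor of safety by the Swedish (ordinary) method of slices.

Ordinary method of slices: FS = Σ[c'·Δl_i + (W_i cosα_i − u_i·Δl_i)·tanφ'] / Σ W_i sinα_i, with Δl_i = b_i / cosα_i.
Slice 1: Δl = 2.2/cos3.5° = 2.204 m; N'_1 = 58·cos3.5° − 5·2.204 = 46.9; c'Δl = 28.21; W sinα = 3.5
Slice 2: Δl = 1.8/cos15.1° = 1.864 m; N'_2 = 112·cos15.1° − 4·1.864 = 100.7; c'Δl = 23.86; W sinα = 29.2
Slice 3: Δl = 2.3/cos27.8° = 2.600 m; N'_3 = 106·cos27.8° − 6·2.600 = 78.2; c'Δl = 33.28; W sinα = 49.4
Slice 4: Δl = 1.7/cos41.9° = 2.284 m; N'_4 = 30·cos41.9° − 1·2.284 = 20.0; c'Δl = 29.24; W sinα = 20.0
Σc'Δl = 114.6 kN/m; ΣN' = 245.8 kN/m; ΣW sinα = 102.2 kN/m
Resisting = 114.6 + 245.8·tan25.4° = 114.6 + 116.7 = 231.3 kN/m
FS = 231.3 / 102.2 = 2.263

FS = 2.26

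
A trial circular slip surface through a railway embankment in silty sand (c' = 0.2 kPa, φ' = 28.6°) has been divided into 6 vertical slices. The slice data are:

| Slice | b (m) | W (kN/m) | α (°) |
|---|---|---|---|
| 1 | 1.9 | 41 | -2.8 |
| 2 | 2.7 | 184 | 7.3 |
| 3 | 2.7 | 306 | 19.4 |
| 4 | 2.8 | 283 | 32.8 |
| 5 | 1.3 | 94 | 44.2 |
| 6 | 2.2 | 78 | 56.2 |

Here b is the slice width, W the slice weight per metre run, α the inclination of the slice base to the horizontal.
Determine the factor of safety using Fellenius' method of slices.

FS = 1.16

Ordinary method of slices: FS = Σ[c'·Δl_i + (W_i cosα_i)·tanφ'] / Σ W_i sinα_i, with Δl_i = b_i / cosα_i.
Slice 1: Δl = 1.9/cos(-2.8°) = 1.902 m; N'_1 = 41·cos(-2.8°) = 41.0; c'Δl = 0.38; W sinα = -2.0
Slice 2: Δl = 2.7/cos7.3° = 2.722 m; N'_2 = 184·cos7.3° = 182.5; c'Δl = 0.54; W sinα = 23.4
Slice 3: Δl = 2.7/cos19.4° = 2.863 m; N'_3 = 306·cos19.4° = 288.6; c'Δl = 0.57; W sinα = 101.6
Slice 4: Δl = 2.8/cos32.8° = 3.331 m; N'_4 = 283·cos32.8° = 237.9; c'Δl = 0.67; W sinα = 153.3
Slice 5: Δl = 1.3/cos44.2° = 1.813 m; N'_5 = 94·cos44.2° = 67.4; c'Δl = 0.36; W sinα = 65.5
Slice 6: Δl = 2.2/cos56.2° = 3.955 m; N'_6 = 78·cos56.2° = 43.4; c'Δl = 0.79; W sinα = 64.8
Σc'Δl = 3.3 kN/m; ΣN' = 860.7 kN/m; ΣW sinα = 406.7 kN/m
Resisting = 3.3 + 860.7·tan28.6° = 3.3 + 469.3 = 472.6 kN/m
FS = 472.6 / 406.7 = 1.162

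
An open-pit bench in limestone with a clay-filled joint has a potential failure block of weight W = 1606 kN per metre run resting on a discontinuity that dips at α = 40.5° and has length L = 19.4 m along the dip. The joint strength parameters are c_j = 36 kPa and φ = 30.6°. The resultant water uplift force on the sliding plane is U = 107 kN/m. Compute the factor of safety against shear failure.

FS = 1.30

Resolving the block weight along and normal to the plane and applying the Mohr–Coulomb strength on the joint:
N' = W cosα − U = 1606·cos40.5° − 107 = 1114.2 kN/m
Driving force T = W sinα = 1606·sin40.5° = 1043.0 kN/m
Resisting force R = c_j·L + N'·tanφ = 36·19.4 + 1114.2·tan30.6° = 698.4 + 658.9 = 1357.3 kN/m
FS = R / T = 1357.3 / 1043.0 = 1.301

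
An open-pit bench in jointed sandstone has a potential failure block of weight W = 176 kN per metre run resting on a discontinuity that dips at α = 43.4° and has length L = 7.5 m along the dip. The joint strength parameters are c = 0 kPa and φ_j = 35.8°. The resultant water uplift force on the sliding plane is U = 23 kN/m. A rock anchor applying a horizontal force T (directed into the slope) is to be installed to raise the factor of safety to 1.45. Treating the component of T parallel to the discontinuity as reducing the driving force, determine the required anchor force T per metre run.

T = 64 kN/m

Resolving forces along and normal to the sliding plane, with the horizontal anchor force T adding T·sinα to the effective normal force and T·cosα acting up the plane against the driving force:
FS = [cL + (W cosα − U + T sinα) tanφ_j] / [W sinα − T cosα]
Without the anchor: N' = 104.9 kN/m, driving T_d = 120.9 kN/m, resisting R = 0·7.5 + 104.9·tan35.8° = 75.6 kN/m, FS = 0.63.
Setting FS = 1.45 and solving for T:
1.45·(120.9 − T cos43.4°) = 75.6 + T sin43.4°·tan35.8°
T·(sin43.4°·tan35.8° + 1.45·cos43.4°) = 1.45·120.9 − 75.6
T·(0.6871·0.7212 + 1.45·0.7266) = 175.3 − 75.6 = 99.7
T·1.5491 = 99.7
T = 64.4 kN/m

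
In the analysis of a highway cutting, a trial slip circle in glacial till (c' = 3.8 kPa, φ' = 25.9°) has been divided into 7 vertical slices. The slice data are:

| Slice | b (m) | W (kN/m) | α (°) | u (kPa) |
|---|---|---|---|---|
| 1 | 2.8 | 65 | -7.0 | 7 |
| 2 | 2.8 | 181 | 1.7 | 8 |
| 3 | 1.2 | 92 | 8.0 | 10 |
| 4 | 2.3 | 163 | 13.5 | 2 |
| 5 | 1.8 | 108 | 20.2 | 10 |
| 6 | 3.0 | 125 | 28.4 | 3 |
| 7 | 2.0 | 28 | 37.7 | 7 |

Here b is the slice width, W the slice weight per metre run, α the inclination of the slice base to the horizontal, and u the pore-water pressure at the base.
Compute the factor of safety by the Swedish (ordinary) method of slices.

FS = 2.26

Ordinary method of slices: FS = Σ[c'·Δl_i + (W_i cosα_i − u_i·Δl_i)·tanφ'] / Σ W_i sinα_i, with Δl_i = b_i / cosα_i.
Slice 1: Δl = 2.8/cos(-7.0°) = 2.821 m; N'_1 = 65·cos(-7.0°) − 7·2.821 = 44.8; c'Δl = 10.72; W sinα = -7.9
Slice 2: Δl = 2.8/cos1.7° = 2.801 m; N'_2 = 181·cos1.7° − 8·2.801 = 158.5; c'Δl = 10.64; W sinα = 5.4
Slice 3: Δl = 1.2/cos8.0° = 1.212 m; N'_3 = 92·cos8.0° − 10·1.212 = 79.0; c'Δl = 4.60; W sinα = 12.8
Slice 4: Δl = 2.3/cos13.5° = 2.365 m; N'_4 = 163·cos13.5° − 2·2.365 = 153.8; c'Δl = 8.99; W sinα = 38.1
Slice 5: Δl = 1.8/cos20.2° = 1.918 m; N'_5 = 108·cos20.2° − 10·1.918 = 82.2; c'Δl = 7.29; W sinα = 37.3
Slice 6: Δl = 3.0/cos28.4° = 3.410 m; N'_6 = 125·cos28.4° − 3·3.410 = 99.7; c'Δl = 12.96; W sinα = 59.5
Slice 7: Δl = 2.0/cos37.7° = 2.528 m; N'_7 = 28·cos37.7° − 7·2.528 = 4.5; c'Δl = 9.61; W sinα = 17.1
Σc'Δl = 64.8 kN/m; ΣN' = 622.4 kN/m; ΣW sinα = 162.2 kN/m
Resisting = 64.8 + 622.4·tan25.9° = 64.8 + 302.2 = 367.0 kN/m
FS = 367.0 / 162.2 = 2.263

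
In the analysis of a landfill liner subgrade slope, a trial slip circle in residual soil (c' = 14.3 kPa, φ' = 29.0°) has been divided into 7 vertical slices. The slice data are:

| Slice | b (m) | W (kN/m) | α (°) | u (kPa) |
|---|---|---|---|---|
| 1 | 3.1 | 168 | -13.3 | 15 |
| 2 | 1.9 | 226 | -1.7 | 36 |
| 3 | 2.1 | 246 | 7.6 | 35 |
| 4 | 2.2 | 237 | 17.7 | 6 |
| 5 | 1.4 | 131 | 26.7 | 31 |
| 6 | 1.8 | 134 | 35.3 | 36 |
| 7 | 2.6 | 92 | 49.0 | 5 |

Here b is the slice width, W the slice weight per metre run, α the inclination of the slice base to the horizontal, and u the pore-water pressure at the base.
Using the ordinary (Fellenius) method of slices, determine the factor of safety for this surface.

Ordinary method of slices: FS = Σ[c'·Δl_i + (W_i cosα_i − u_i·Δl_i)·tanφ'] / Σ W_i sinα_i, with Δl_i = b_i / cosα_i.
Slice 1: Δl = 3.1/cos(-13.3°) = 3.185 m; N'_1 = 168·cos(-13.3°) − 15·3.185 = 115.7; c'Δl = 45.55; W sinα = -38.6
Slice 2: Δl = 1.9/cos(-1.7°) = 1.901 m; N'_2 = 226·cos(-1.7°) − 36·1.901 = 157.5; c'Δl = 27.18; W sinα = -6.7
Slice 3: Δl = 2.1/cos7.6° = 2.119 m; N'_3 = 246·cos7.6° − 35·2.119 = 169.7; c'Δl = 30.30; W sinα = 32.5
Slice 4: Δl = 2.2/cos17.7° = 2.309 m; N'_4 = 237·cos17.7° − 6·2.309 = 211.9; c'Δl = 33.02; W sinα = 72.1
Slice 5: Δl = 1.4/cos26.7° = 1.567 m; N'_5 = 131·cos26.7° − 31·1.567 = 68.5; c'Δl = 22.41; W sinα = 58.9
Slice 6: Δl = 1.8/cos35.3° = 2.206 m; N'_6 = 134·cos35.3° − 36·2.206 = 30.0; c'Δl = 31.54; W sinα = 77.4
Slice 7: Δl = 2.6/cos49.0° = 3.963 m; N'_7 = 92·cos49.0° − 5·3.963 = 40.5; c'Δl = 56.67; W sinα = 69.4
Σc'Δl = 246.7 kN/m; ΣN' = 793.8 kN/m; ΣW sinα = 265.0 kN/m
Resisting = 246.7 + 793.8·tan29.0° = 246.7 + 440.0 = 686.7 kN/m
FS = 686.7 / 265.0 = 2.592

FS = 2.59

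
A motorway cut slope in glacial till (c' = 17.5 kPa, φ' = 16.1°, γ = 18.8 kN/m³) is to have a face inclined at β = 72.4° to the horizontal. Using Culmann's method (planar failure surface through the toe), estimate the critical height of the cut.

H_c = 7.66 m

Culmann's analysis gives the critical failure plane at α_cr = (β + φ')/2 = (72.4 + 16.1)/2 = 44.2°, and the critical height
H_c = (4c'/γ) · sinβ cosφ' / [1 − cos(β − φ')]
    = (4·17.5/18.8) · sin72.4°·cos16.1° / [1 − cos(56.3°)]
    = 3.723 · 0.9532·0.9608 / [1 − 0.5548]
    = 3.723 · 0.9158 / 0.4452
    = 7.66 m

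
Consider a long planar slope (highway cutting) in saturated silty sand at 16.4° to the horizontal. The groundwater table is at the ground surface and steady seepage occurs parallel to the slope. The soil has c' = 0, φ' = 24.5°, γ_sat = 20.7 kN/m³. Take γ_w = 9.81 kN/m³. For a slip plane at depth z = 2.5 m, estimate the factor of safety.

FS = 0.81

With seepage parallel to the slope and the water table at the surface, the effective normal stress on the slip plane uses the buoyant unit weight γ' = γ_sat − γ_w while the driving shear stress uses γ_sat:
FS = [c' + γ' z cos²β tanφ'] / [γ_sat z sinβ cosβ]
(For c' = 0 this reduces to FS = (γ'/γ_sat)·tanφ'/tanβ.)
γ' = 20.7 − 9.81 = 10.89 kN/m³
Numerator = 0.0 + 10.89·2.5·cos²16.4°·tan24.5° = 0.0 + 10.89·2.5·0.9203·0.4557 = 11.418 kPa
Denominator = 20.7·2.5·sin16.4°·cos16.4° = 20.7·2.5·0.2823·0.9593 = 14.017 kPa
FS = 11.418 / 14.017 = 0.815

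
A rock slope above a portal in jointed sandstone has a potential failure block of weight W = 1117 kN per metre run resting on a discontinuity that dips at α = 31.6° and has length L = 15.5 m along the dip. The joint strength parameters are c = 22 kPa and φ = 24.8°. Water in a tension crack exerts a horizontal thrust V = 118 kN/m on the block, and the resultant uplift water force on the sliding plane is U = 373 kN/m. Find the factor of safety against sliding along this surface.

Resolving the block weight along and normal to the plane and applying the Mohr–Coulomb strength on the joint:
N' = W cosα − U − V sinα = 1117·cos31.6° − 373 − 118·sin31.6° = 516.5 kN/m
Driving force T = W sinα + V cosα = 1117·sin31.6° + 118·cos31.6° = 685.8 kN/m
Resisting force R = c·L + N'·tanφ = 22·15.5 + 516.5·tan24.8° = 341.0 + 238.7 = 579.7 kN/m
FS = R / T = 579.7 / 685.8 = 0.845

FS = 0.85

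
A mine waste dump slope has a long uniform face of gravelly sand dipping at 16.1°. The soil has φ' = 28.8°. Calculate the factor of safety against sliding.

For a dry cohesionless infinite slope the factor of safety is FS = tanφ' / tanβ.
FS = tan28.8° / tan16.1° = 0.5498 / 0.2886 = 1.905

FS = 1.90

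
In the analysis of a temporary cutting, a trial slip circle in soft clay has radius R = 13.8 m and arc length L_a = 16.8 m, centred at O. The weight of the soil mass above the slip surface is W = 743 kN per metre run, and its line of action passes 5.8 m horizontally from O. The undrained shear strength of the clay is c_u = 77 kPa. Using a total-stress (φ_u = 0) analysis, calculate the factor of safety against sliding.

Taking moments about the centre O, the resisting moment is provided by the undrained shear strength acting along the arc:
M_R = c_u·L_a·R = 77·16.80·13.8 = 17851.7 kN·m/m
M_D = W·d = 743·5.8 = 4309.4 kN·m/m
FS = M_R / M_D = 17851.7 / 4309.4 = 4.142

FS = 4.14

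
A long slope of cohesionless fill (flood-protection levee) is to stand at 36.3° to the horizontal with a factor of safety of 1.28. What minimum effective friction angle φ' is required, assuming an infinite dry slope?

FS = tanφ'/tanβ ⇒ tanφ' = FS · tanβ = 1.28 · tan36.3° = 0.9403
φ' = arctan(0.9403) = 43.24°

φ' = 43.2°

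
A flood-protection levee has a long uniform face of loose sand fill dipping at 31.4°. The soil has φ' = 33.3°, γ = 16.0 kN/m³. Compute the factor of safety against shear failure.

FS = 1.08

For a dry cohesionless infinite slope the factor of safety is FS = tanφ' / tanβ.
FS = tan33.3° / tan31.4° = 0.6569 / 0.6104 = 1.076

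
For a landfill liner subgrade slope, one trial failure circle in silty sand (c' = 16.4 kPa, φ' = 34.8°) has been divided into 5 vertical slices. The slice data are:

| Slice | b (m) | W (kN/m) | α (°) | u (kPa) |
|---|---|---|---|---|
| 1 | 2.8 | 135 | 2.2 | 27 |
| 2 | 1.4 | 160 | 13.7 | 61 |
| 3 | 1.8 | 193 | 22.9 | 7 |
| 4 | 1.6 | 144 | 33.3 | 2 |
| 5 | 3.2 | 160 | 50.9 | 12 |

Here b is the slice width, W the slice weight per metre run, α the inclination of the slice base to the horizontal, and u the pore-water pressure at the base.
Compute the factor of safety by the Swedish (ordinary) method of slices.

FS = 1.64

Ordinary method of slices: FS = Σ[c'·Δl_i + (W_i cosα_i − u_i·Δl_i)·tanφ'] / Σ W_i sinα_i, with Δl_i = b_i / cosα_i.
Slice 1: Δl = 2.8/cos2.2° = 2.802 m; N'_1 = 135·cos2.2° − 27·2.802 = 59.2; c'Δl = 45.95; W sinα = 5.2
Slice 2: Δl = 1.4/cos13.7° = 1.441 m; N'_2 = 160·cos13.7° − 61·1.441 = 67.5; c'Δl = 23.63; W sinα = 37.9
Slice 3: Δl = 1.8/cos22.9° = 1.954 m; N'_3 = 193·cos22.9° − 7·1.954 = 164.1; c'Δl = 32.05; W sinα = 75.1
Slice 4: Δl = 1.6/cos33.3° = 1.914 m; N'_4 = 144·cos33.3° − 2·1.914 = 116.5; c'Δl = 31.39; W sinα = 79.1
Slice 5: Δl = 3.2/cos50.9° = 5.074 m; N'_5 = 160·cos50.9° − 12·5.074 = 40.0; c'Δl = 83.21; W sinα = 124.2
Σc'Δl = 216.2 kN/m; ΣN' = 447.5 kN/m; ΣW sinα = 321.4 kN/m
Resisting = 216.2 + 447.5·tan34.8° = 216.2 + 311.0 = 527.2 kN/m
FS = 527.2 / 321.4 = 1.640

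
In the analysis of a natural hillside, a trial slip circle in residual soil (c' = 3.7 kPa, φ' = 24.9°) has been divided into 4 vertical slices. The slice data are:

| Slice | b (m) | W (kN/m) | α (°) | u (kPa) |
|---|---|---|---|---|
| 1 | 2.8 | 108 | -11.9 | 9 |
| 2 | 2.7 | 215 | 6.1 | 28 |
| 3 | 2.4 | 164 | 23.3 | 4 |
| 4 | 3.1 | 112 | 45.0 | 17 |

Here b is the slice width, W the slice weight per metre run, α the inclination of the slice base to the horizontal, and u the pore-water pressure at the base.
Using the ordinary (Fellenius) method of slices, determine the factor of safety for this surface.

FS = 1.49

Ordinary method of slices: FS = Σ[c'·Δl_i + (W_i cosα_i − u_i·Δl_i)·tanφ'] / Σ W_i sinα_i, with Δl_i = b_i / cosα_i.
Slice 1: Δl = 2.8/cos(-11.9°) = 2.861 m; N'_1 = 108·cos(-11.9°) − 9·2.861 = 79.9; c'Δl = 10.59; W sinα = -22.3
Slice 2: Δl = 2.7/cos6.1° = 2.715 m; N'_2 = 215·cos6.1° − 28·2.715 = 137.8; c'Δl = 10.05; W sinα = 22.8
Slice 3: Δl = 2.4/cos23.3° = 2.613 m; N'_3 = 164·cos23.3° − 4·2.613 = 140.2; c'Δl = 9.67; W sinα = 64.9
Slice 4: Δl = 3.1/cos45.0° = 4.384 m; N'_4 = 112·cos45.0° − 17·4.384 = 4.7; c'Δl = 16.22; W sinα = 79.2
Σc'Δl = 46.5 kN/m; ΣN' = 362.5 kN/m; ΣW sinα = 144.6 kN/m
Resisting = 46.5 + 362.5·tan24.9° = 46.5 + 168.3 = 214.8 kN/m
FS = 214.8 / 144.6 = 1.485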